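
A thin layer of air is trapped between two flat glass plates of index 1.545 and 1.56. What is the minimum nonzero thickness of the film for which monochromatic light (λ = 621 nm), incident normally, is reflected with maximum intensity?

Top surface (1.545 → 1.0): reflection off a lower-index medium gives no phase shift.
Ray reflecting at the bottom interface goes from n = 1.0 toward n = 1.56: a half-wave phase shift.
Net: one phase inversion between the two reflected rays.
For bright reflection here: 2 n t = (m + ½) λ.
Minimum at m = 0: t = λ / (4 n) = 621 / (4 × 1.0) = 155 nm.

155 nm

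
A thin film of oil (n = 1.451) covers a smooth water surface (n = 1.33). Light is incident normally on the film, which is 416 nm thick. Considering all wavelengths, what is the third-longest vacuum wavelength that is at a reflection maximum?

483 nm

Ray reflecting at the top interface goes from n = 1.0 toward n = 1.451: a half-wave phase shift.
At the lower boundary (n = 1.451 to n = 1.33) the reflected ray undergoes no phase shift.
Exactly one π shift → a net half-wave offset.
So the condition for constructive reflection is 2 n t = (m + ½) λ.
λ = 2 n t / (m + ½). The third-longest wavelength is m = 2: λ = 2 × 1.451 × 416 / 2.50 = 483 nm.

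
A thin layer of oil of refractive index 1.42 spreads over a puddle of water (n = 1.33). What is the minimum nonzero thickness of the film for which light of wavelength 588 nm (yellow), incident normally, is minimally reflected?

207 nm

Ray reflecting at the top interface goes from n = 1.0 toward n = 1.42: a half-wave phase shift.
At the lower boundary (n = 1.42 to n = 1.33) the reflected ray undergoes no phase shift.
Net: one phase inversion between the two reflected rays.
For dark reflection here: 2 n t = m λ.
Minimum nonzero at m = 1: t = λ / (2 n) = 588 / (2 × 1.42) = 207 nm.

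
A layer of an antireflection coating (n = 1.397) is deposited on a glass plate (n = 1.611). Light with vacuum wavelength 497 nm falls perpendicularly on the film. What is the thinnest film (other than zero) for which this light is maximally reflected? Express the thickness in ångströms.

1779 Å

Ray reflecting at the top interface goes from n = 1.0 toward n = 1.397: a half-wave phase shift.
Ray reflecting at the bottom interface goes from n = 1.397 toward n = 1.611: a half-wave phase shift.
Zero or two π shifts → no net half-wave offset.
So the condition for constructive reflection is 2 n t = m λ.
Minimum nonzero at m = 1: t = λ / (2 n) = 497 / (2 × 1.397) = 178 nm.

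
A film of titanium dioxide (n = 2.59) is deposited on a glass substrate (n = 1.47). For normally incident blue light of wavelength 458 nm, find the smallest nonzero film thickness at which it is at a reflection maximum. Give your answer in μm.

Ray reflecting at the top interface goes from n = 1.0 toward n = 2.59: a half-wave phase shift.
Ray reflecting at the bottom interface goes from n = 2.59 toward n = 1.47: no phase shift.
Net: one phase inversion between the two reflected rays.
So the condition for constructive reflection is 2 n t = (m + ½) λ.
Minimum at m = 0: t = λ / (4 n) = 458 / (4 × 2.59) = 44.2 nm.

0.0442 μm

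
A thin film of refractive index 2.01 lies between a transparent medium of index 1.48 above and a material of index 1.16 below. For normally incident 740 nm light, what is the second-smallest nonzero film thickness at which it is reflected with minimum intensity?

368 nm

Ray reflecting at the top interface goes from n = 1.48 toward n = 2.01: a half-wave phase shift.
Ray reflecting at the bottom interface goes from n = 2.01 toward n = 1.16: no phase shift.
Exactly one π shift → a net half-wave offset.
So the condition for destructive reflection is 2 n t = m λ.
The second-smallest nonzero thickness corresponds to m = 2: t = m λ / (2 n) = 2.00 × 740 / (2 × 2.01) = 368 nm.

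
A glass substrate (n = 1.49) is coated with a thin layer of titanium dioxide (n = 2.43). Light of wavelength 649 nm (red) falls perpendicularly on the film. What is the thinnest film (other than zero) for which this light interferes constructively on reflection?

Ray reflecting at the top interface goes from n = 1.0 toward n = 2.43: a half-wave phase shift.
Ray reflecting at the bottom interface goes from n = 2.43 toward n = 1.49: no phase shift.
Net: one phase inversion between the two reflected rays.
For maximum reflection here: 2 n t = (m + ½) λ.
Minimum at m = 0: t = λ / (4 n) = 649 / (4 × 2.43) = 66.8 nm.

66.8 nm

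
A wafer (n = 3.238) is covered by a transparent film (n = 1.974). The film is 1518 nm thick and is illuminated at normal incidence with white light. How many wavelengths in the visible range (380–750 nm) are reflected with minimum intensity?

At the upper boundary (n = 1.0 to n = 1.974) the reflected ray undergoes a half-wave phase shift.
At the lower boundary (n = 1.974 to n = 3.238) the reflected ray undergoes a half-wave phase shift.
Net: no relative phase inversion (both shifts match).
For dark reflection here: 2 n t = (m + ½) λ.
λ = 2 n t / (m + ½) = 5993 / (m + ½) nm.
m=7: 799 nm (IR); m=8: 705 nm (visible); m=9: 631 nm (visible); m=10: 571 nm (visible); m=11: 521 nm (visible); m=12: 479 nm (visible); m=13: 444 nm (visible); m=14: 413 nm (visible); m=15: 387 nm (visible); m=16: 363 nm (UV).

8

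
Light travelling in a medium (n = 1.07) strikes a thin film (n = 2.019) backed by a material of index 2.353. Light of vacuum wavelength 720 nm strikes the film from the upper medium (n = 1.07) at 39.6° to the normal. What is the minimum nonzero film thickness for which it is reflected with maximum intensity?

Ray reflecting at the top interface goes from n = 1.07 toward n = 2.019: a half-wave phase shift.
At the lower boundary (n = 2.019 to n = 2.353) the reflected ray undergoes a half-wave phase shift.
Zero or two π shifts → no net half-wave offset.
With no net inversion, constructive interference in reflection requires 2 n t cos θ_r = m λ.
Snell's law: 1.07 sin 39.6° = 2.019 sin θ_r → sin θ_r = 0.338, cos θ_r = 0.941.
Minimum nonzero at m = 1: t = λ / (2 n cos θ_r) = 720 / (2 × 2.019 × 0.941) = 189 nm.

189 nm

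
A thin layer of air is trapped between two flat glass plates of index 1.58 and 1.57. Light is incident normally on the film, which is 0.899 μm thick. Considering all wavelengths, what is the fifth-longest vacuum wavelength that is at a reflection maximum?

At the upper boundary (n = 1.58 to n = 1.0) the reflected ray undergoes no phase shift.
Ray reflecting at the bottom interface goes from n = 1.0 toward n = 1.57: a half-wave phase shift.
Net: one phase inversion between the two reflected rays.
So the condition for constructive reflection is 2 n t = (m + ½) λ.
λ = 2 n t / (m + ½). The fifth-longest wavelength is m = 4: λ = 2 × 1.0 × 899 / 4.50 = 400 nm.

400 nm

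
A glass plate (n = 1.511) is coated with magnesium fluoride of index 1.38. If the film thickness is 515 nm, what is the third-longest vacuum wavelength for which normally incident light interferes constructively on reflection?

At the upper boundary (n = 1.0 to n = 1.38) the reflected ray undergoes a half-wave phase shift.
At the lower boundary (n = 1.38 to n = 1.511) the reflected ray undergoes a half-wave phase shift.
Net: no relative phase inversion (both shifts match).
For strong reflection here: 2 n t = m λ.
λ = 2 n t / m. The third-longest wavelength is m = 3: λ = 2 × 1.38 × 515 / 3.00 = 474 nm.

474 nm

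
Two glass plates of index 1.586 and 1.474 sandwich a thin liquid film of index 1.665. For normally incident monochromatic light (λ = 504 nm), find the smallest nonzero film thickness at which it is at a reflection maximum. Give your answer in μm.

At the upper boundary (n = 1.586 to n = 1.665) the reflected ray undergoes a half-wave phase shift.
At the lower boundary (n = 1.665 to n = 1.474) the reflected ray undergoes no phase shift.
The two reflections differ by half a wavelength.
So the condition for constructive reflection is 2 n t = (m + ½) λ.
Minimum at m = 0: t = λ / (4 n) = 504 / (4 × 1.665) = 75.7 nm.

0.0757 μm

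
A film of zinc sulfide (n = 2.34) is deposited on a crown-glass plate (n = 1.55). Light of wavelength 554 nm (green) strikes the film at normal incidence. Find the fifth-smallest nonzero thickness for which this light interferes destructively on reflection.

Ray reflecting at the top interface goes from n = 1.0 toward n = 2.34: a half-wave phase shift.
Bottom surface (2.34 → 1.55): reflection off a lower-index medium gives no phase shift.
Exactly one π shift → a net half-wave offset.
With one net inversion, destructive interference in reflection requires 2 n t = m λ.
The fifth-smallest nonzero thickness corresponds to m = 5: t = m λ / (2 n) = 5.00 × 554 / (2 × 2.34) = 592 nm.

592 nm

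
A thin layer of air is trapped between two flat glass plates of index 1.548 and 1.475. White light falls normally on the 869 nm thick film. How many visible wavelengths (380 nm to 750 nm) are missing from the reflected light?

2

Top surface (1.548 → 1.0): reflection off a lower-index medium gives no phase shift.
Ray reflecting at the bottom interface goes from n = 1.0 toward n = 1.475: a half-wave phase shift.
The two reflections differ by half a wavelength.
With one net inversion, destructive interference in reflection requires 2 n t = m λ.
λ = 2 n t / m = 1738 / m nm.
m=2: 869 nm (IR); m=3: 579 nm (visible); m=4: 435 nm (visible); m=5: 348 nm (UV).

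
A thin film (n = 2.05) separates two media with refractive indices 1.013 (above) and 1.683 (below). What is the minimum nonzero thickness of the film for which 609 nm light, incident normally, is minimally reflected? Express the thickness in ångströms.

At the upper boundary (n = 1.013 to n = 2.05) the reflected ray undergoes a half-wave phase shift.
At the lower boundary (n = 2.05 to n = 1.683) the reflected ray undergoes no phase shift.
Net: one phase inversion between the two reflected rays.
For dark reflection here: 2 n t = m λ.
Minimum nonzero at m = 1: t = λ / (2 n) = 609 / (2 × 2.05) = 149 nm.

1485 Å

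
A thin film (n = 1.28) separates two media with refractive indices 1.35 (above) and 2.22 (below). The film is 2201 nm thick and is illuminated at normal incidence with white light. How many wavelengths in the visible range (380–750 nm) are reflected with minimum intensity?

Top surface (1.35 → 1.28): reflection off a lower-index medium gives no phase shift.
Ray reflecting at the bottom interface goes from n = 1.28 toward n = 2.22: a half-wave phase shift.
Exactly one π shift → a net half-wave offset.
With one net inversion, destructive interference in reflection requires 2 n t = m λ.
λ = 2 n t / m = 5635 / m nm.
m=7: 805 nm (IR); m=8: 704 nm (visible); m=9: 626 nm (visible); m=10: 563 nm (visible); m=11: 512 nm (visible); m=12: 470 nm (visible); m=13: 433 nm (visible); m=14: 402 nm (visible); m=15: 376 nm (UV).

7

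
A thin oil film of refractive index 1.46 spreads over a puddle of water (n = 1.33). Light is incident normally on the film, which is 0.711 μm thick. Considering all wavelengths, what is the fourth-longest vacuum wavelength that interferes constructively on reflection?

593 nm

At the upper boundary (n = 1.0 to n = 1.46) the reflected ray undergoes a half-wave phase shift.
At the lower boundary (n = 1.46 to n = 1.33) the reflected ray undergoes no phase shift.
Net: one phase inversion between the two reflected rays.
So the condition for constructive reflection is 2 n t = (m + ½) λ.
λ = 2 n t / (m + ½). The fourth-longest wavelength is m = 3: λ = 2 × 1.46 × 711 / 3.50 = 593 nm.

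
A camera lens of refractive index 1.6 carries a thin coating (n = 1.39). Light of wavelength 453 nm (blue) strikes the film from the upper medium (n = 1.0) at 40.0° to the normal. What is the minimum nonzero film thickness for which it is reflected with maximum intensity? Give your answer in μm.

Ray reflecting at the top interface goes from n = 1.0 toward n = 1.39: a half-wave phase shift.
At the lower boundary (n = 1.39 to n = 1.6) the reflected ray undergoes a half-wave phase shift.
Zero or two π shifts → no net half-wave offset.
For bright reflection here: 2 n t cos θ_r = m λ.
Snell's law: 1.0 sin 40.0° = 1.39 sin θ_r → sin θ_r = 0.462, cos θ_r = 0.887.
Minimum nonzero at m = 1: t = λ / (2 n cos θ_r) = 453 / (2 × 1.39 × 0.887) = 184 nm.

0.184 μm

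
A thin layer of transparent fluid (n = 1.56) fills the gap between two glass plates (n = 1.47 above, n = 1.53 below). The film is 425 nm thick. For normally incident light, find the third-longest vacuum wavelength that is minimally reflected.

442 nm

At the upper boundary (n = 1.47 to n = 1.56) the reflected ray undergoes a half-wave phase shift.
Ray reflecting at the bottom interface goes from n = 1.56 toward n = 1.53: no phase shift.
The two reflections differ by half a wavelength.
So the condition for destructive reflection is 2 n t = m λ.
λ = 2 n t / m. The third-longest wavelength is m = 3: λ = 2 × 1.56 × 425 / 3.00 = 442 nm.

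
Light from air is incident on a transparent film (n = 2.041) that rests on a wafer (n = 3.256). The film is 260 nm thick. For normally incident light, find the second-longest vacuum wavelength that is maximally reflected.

Top surface (1.0 → 2.041): reflection off a higher-index medium gives a half-wave phase shift.
At the lower boundary (n = 2.041 to n = 3.256) the reflected ray undergoes a half-wave phase shift.
Zero or two π shifts → no net half-wave offset.
For maximum reflection here: 2 n t = m λ.
λ = 2 n t / m. The second-longest wavelength is m = 2: λ = 2 × 2.041 × 260 / 2.00 = 531 nm.

531 nm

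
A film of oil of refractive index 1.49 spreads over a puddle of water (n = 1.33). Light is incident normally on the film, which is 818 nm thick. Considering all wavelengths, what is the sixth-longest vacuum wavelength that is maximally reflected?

Top surface (1.0 → 1.49): reflection off a higher-index medium gives a half-wave phase shift.
Ray reflecting at the bottom interface goes from n = 1.49 toward n = 1.33: no phase shift.
Exactly one π shift → a net half-wave offset.
So the condition for constructive reflection is 2 n t = (m + ½) λ.
λ = 2 n t / (m + ½). The sixth-longest wavelength is m = 5: λ = 2 × 1.49 × 818 / 5.50 = 443 nm.

443 nm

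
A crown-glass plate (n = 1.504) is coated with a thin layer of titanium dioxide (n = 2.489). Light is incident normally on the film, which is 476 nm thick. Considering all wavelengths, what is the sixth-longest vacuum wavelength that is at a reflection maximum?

At the upper boundary (n = 1.0 to n = 2.489) the reflected ray undergoes a half-wave phase shift.
Bottom surface (2.489 → 1.504): reflection off a lower-index medium gives no phase shift.
Net: one phase inversion between the two reflected rays.
So the condition for constructive reflection is 2 n t = (m + ½) λ.
λ = 2 n t / (m + ½). The sixth-longest wavelength is m = 5: λ = 2 × 2.489 × 476 / 5.50 = 431 nm.

431 nm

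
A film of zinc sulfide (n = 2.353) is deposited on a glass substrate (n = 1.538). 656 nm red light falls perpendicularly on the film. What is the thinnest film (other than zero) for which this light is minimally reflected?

139 nm

Top surface (1.0 → 2.353): reflection off a higher-index medium gives a half-wave phase shift.
Ray reflecting at the bottom interface goes from n = 2.353 toward n = 1.538: no phase shift.
Net: one phase inversion between the two reflected rays.
With one net inversion, destructive interference in reflection requires 2 n t = m λ.
Minimum nonzero at m = 1: t = λ / (2 n) = 656 / (2 × 2.353) = 139 nm.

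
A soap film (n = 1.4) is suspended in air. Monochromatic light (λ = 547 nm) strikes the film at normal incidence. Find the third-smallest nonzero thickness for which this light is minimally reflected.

586 nm

At the upper boundary (n = 1.0 to n = 1.4) the reflected ray undergoes a half-wave phase shift.
At the lower boundary (n = 1.4 to n = 1.0) the reflected ray undergoes no phase shift.
The two reflections differ by half a wavelength.
So the condition for destructive reflection is 2 n t = m λ.
The third-smallest nonzero thickness corresponds to m = 3: t = m λ / (2 n) = 3.00 × 547 / (2 × 1.4) = 586 nm.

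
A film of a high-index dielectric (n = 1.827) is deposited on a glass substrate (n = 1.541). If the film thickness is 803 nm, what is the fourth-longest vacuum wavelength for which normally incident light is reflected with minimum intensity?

734 nm

At the upper boundary (n = 1.0 to n = 1.827) the reflected ray undergoes a half-wave phase shift.
At the lower boundary (n = 1.827 to n = 1.541) the reflected ray undergoes no phase shift.
The two reflections differ by half a wavelength.
With one net inversion, destructive interference in reflection requires 2 n t = m λ.
λ = 2 n t / m. The fourth-longest wavelength is m = 4: λ = 2 × 1.827 × 803 / 4.00 = 734 nm.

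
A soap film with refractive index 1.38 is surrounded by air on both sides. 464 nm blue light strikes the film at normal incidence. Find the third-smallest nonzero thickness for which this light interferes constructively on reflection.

Ray reflecting at the top interface goes from n = 1.0 toward n = 1.38: a half-wave phase shift.
Ray reflecting at the bottom interface goes from n = 1.38 toward n = 1.0: no phase shift.
Net: one phase inversion between the two reflected rays.
With one net inversion, constructive interference in reflection requires 2 n t = (m + ½) λ.
The third-smallest nonzero thickness corresponds to m = 2: t = (m + ½) λ / (2 n) = 2.50 × 464 / (2 × 1.38) = 420 nm.

420 nm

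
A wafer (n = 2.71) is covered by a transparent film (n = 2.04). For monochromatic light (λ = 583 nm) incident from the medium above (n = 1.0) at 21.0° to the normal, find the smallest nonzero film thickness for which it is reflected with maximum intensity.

145 nm

Ray reflecting at the top interface goes from n = 1.0 toward n = 2.04: a half-wave phase shift.
Ray reflecting at the bottom interface goes from n = 2.04 toward n = 2.71: a half-wave phase shift.
Zero or two π shifts → no net half-wave offset.
For bright reflection here: 2 n t cos θ_r = m λ.
Snell's law: 1.0 sin 21.0° = 2.04 sin θ_r → sin θ_r = 0.176, cos θ_r = 0.984.
Minimum nonzero at m = 1: t = λ / (2 n cos θ_r) = 583 / (2 × 2.04 × 0.984) = 145 nm.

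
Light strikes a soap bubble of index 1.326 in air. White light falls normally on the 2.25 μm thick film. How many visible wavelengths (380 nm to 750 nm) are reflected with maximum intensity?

Top surface (1.0 → 1.326): reflection off a higher-index medium gives a half-wave phase shift.
Ray reflecting at the bottom interface goes from n = 1.326 toward n = 1.0: no phase shift.
The two reflections differ by half a wavelength.
For bright reflection here: 2 n t = (m + ½) λ.
λ = 2 n t / (m + ½) = 5967 / (m + ½) nm.
m=7: 796 nm (IR); m=8: 702 nm (visible); m=9: 628 nm (visible); m=10: 568 nm (visible); m=11: 519 nm (visible); m=12: 477 nm (visible); m=13: 442 nm (visible); m=14: 412 nm (visible); m=15: 385 nm (visible); m=16: 362 nm (UV).

8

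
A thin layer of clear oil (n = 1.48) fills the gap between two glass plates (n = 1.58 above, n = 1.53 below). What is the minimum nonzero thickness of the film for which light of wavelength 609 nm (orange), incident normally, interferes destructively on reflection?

206 nm

Top surface (1.58 → 1.48): reflection off a lower-index medium gives no phase shift.
Ray reflecting at the bottom interface goes from n = 1.48 toward n = 1.53: a half-wave phase shift.
Exactly one π shift → a net half-wave offset.
With one net inversion, destructive interference in reflection requires 2 n t = m λ.
Minimum nonzero at m = 1: t = λ / (2 n) = 609 / (2 × 1.48) = 206 nm.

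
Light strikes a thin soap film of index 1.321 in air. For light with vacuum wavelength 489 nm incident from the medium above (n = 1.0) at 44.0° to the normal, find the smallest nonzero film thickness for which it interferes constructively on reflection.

109 nm

Ray reflecting at the top interface goes from n = 1.0 toward n = 1.321: a half-wave phase shift.
Bottom surface (1.321 → 1.0): reflection off a lower-index medium gives no phase shift.
Net: one phase inversion between the two reflected rays.
With one net inversion, constructive interference in reflection requires 2 n t cos θ_r = (m + ½) λ.
Snell's law: 1.0 sin 44.0° = 1.321 sin θ_r → sin θ_r = 0.526, cos θ_r = 0.851.
Minimum at m = 0: t = λ / (4 n cos θ_r) = 489 / (4 × 1.321 × 0.851) = 109 nm.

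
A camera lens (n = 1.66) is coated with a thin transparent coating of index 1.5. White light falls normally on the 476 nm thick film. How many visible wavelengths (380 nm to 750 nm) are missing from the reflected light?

2

Top surface (1.0 → 1.5): reflection off a higher-index medium gives a half-wave phase shift.
Ray reflecting at the bottom interface goes from n = 1.5 toward n = 1.66: a half-wave phase shift.
Zero or two π shifts → no net half-wave offset.
For weak reflection here: 2 n t = (m + ½) λ.
λ = 2 n t / (m + ½) = 1428 / (m + ½) nm.
m=1: 952 nm (IR); m=2: 571 nm (visible); m=3: 408 nm (visible); m=4: 317 nm (UV).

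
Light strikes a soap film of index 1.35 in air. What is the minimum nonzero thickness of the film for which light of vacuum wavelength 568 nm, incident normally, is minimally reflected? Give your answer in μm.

Top surface (1.0 → 1.35): reflection off a higher-index medium gives a half-wave phase shift.
Ray reflecting at the bottom interface goes from n = 1.35 toward n = 1.0: no phase shift.
Exactly one π shift → a net half-wave offset.
With one net inversion, destructive interference in reflection requires 2 n t = m λ.
Minimum nonzero at m = 1: t = λ / (2 n) = 568 / (2 × 1.35) = 210 nm.

0.210 μm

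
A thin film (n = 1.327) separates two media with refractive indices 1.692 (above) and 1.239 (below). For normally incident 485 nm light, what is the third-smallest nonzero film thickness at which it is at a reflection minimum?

457 nm

At the upper boundary (n = 1.692 to n = 1.327) the reflected ray undergoes no phase shift.
Bottom surface (1.327 → 1.239): reflection off a lower-index medium gives no phase shift.
Zero or two π shifts → no net half-wave offset.
For weak reflection here: 2 n t = (m + ½) λ.
The third-smallest nonzero thickness corresponds to m = 2: t = (m + ½) λ / (2 n) = 2.50 × 485 / (2 × 1.327) = 457 nm.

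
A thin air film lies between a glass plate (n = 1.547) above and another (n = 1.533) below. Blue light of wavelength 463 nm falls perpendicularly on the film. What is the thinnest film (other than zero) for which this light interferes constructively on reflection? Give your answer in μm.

0.116 μm

Ray reflecting at the top interface goes from n = 1.547 toward n = 1.0: no phase shift.
Bottom surface (1.0 → 1.533): reflection off a higher-index medium gives a half-wave phase shift.
Net: one phase inversion between the two reflected rays.
With one net inversion, constructive interference in reflection requires 2 n t = (m + ½) λ.
Minimum at m = 0: t = λ / (4 n) = 463 / (4 × 1.0) = 116 nm.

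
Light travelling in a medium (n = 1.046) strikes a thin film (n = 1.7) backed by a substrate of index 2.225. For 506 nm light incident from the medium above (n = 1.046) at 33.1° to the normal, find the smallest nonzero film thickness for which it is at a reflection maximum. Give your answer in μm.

At the upper boundary (n = 1.046 to n = 1.7) the reflected ray undergoes a half-wave phase shift.
At the lower boundary (n = 1.7 to n = 2.225) the reflected ray undergoes a half-wave phase shift.
The two reflections carry the same phase change, so no net offset.
So the condition for constructive reflection is 2 n t cos θ_r = m λ.
Snell's law: 1.046 sin 33.1° = 1.7 sin θ_r → sin θ_r = 0.336, cos θ_r = 0.942.
Minimum nonzero at m = 1: t = λ / (2 n cos θ_r) = 506 / (2 × 1.7 × 0.942) = 158 nm.

0.158 μm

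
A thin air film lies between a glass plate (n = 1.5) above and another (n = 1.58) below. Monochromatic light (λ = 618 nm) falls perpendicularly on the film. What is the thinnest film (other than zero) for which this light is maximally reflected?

Top surface (1.5 → 1.0): reflection off a lower-index medium gives no phase shift.
Bottom surface (1.0 → 1.58): reflection off a higher-index medium gives a half-wave phase shift.
Net: one phase inversion between the two reflected rays.
For maximum reflection here: 2 n t = (m + ½) λ.
Minimum at m = 0: t = λ / (4 n) = 618 / (4 × 1.0) = 155 nm.

155 nm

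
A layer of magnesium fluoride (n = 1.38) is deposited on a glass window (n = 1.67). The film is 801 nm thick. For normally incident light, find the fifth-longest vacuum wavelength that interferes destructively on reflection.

491 nm

At the upper boundary (n = 1.0 to n = 1.38) the reflected ray undergoes a half-wave phase shift.
Bottom surface (1.38 → 1.67): reflection off a higher-index medium gives a half-wave phase shift.
Zero or two π shifts → no net half-wave offset.
For weak reflection here: 2 n t = (m + ½) λ.
λ = 2 n t / (m + ½). The fifth-longest wavelength is m = 4: λ = 2 × 1.38 × 801 / 4.50 = 491 nm.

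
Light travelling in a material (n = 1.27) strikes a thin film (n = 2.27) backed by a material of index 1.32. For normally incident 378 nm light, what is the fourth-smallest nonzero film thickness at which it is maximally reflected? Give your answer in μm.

0.291 μm

Ray reflecting at the top interface goes from n = 1.27 toward n = 2.27: a half-wave phase shift.
At the lower boundary (n = 2.27 to n = 1.32) the reflected ray undergoes no phase shift.
Net: one phase inversion between the two reflected rays.
With one net inversion, constructive interference in reflection requires 2 n t = (m + ½) λ.
The fourth-smallest nonzero thickness corresponds to m = 3: t = (m + ½) λ / (2 n) = 3.50 × 378 / (2 × 2.27) = 291 nm.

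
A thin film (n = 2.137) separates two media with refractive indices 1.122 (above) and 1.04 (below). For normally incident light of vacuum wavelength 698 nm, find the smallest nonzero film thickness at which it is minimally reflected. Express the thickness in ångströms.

1633 Å

Top surface (1.122 → 2.137): reflection off a higher-index medium gives a half-wave phase shift.
At the lower boundary (n = 2.137 to n = 1.04) the reflected ray undergoes no phase shift.
Exactly one π shift → a net half-wave offset.
With one net inversion, destructive interference in reflection requires 2 n t = m λ.
Minimum nonzero at m = 1: t = λ / (2 n) = 698 / (2 × 2.137) = 163 nm.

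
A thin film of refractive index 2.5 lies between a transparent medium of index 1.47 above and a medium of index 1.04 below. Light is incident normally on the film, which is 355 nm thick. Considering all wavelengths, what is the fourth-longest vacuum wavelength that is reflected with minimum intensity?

444 nm

Ray reflecting at the top interface goes from n = 1.47 toward n = 2.5: a half-wave phase shift.
At the lower boundary (n = 2.5 to n = 1.04) the reflected ray undergoes no phase shift.
Net: one phase inversion between the two reflected rays.
With one net inversion, destructive interference in reflection requires 2 n t = m λ.
λ = 2 n t / m. The fourth-longest wavelength is m = 4: λ = 2 × 2.5 × 355 / 4.00 = 444 nm.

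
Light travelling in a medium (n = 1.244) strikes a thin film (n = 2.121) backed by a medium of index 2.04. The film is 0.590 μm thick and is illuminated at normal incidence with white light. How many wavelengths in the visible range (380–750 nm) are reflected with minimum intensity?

3

At the upper boundary (n = 1.244 to n = 2.121) the reflected ray undergoes a half-wave phase shift.
Ray reflecting at the bottom interface goes from n = 2.121 toward n = 2.04: no phase shift.
The two reflections differ by half a wavelength.
With one net inversion, destructive interference in reflection requires 2 n t = m λ.
λ = 2 n t / m = 2503 / m nm.
m=3: 834 nm (IR); m=4: 626 nm (visible); m=5: 501 nm (visible); m=6: 417 nm (visible); m=7: 358 nm (UV).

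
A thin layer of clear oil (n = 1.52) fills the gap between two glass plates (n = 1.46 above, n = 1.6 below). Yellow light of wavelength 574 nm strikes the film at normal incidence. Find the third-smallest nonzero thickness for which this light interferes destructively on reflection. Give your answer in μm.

Ray reflecting at the top interface goes from n = 1.46 toward n = 1.52: a half-wave phase shift.
Ray reflecting at the bottom interface goes from n = 1.52 toward n = 1.6: a half-wave phase shift.
The two reflections carry the same phase change, so no net offset.
For weak reflection here: 2 n t = (m + ½) λ.
The third-smallest nonzero thickness corresponds to m = 2: t = (m + ½) λ / (2 n) = 2.50 × 574 / (2 × 1.52) = 472 nm.

0.472 μm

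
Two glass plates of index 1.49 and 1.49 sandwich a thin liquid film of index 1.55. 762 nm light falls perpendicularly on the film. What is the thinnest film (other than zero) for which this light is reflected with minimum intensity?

Ray reflecting at the top interface goes from n = 1.49 toward n = 1.55: a half-wave phase shift.
At the lower boundary (n = 1.55 to n = 1.49) the reflected ray undergoes no phase shift.
Exactly one π shift → a net half-wave offset.
So the condition for destructive reflection is 2 n t = m λ.
Minimum nonzero at m = 1: t = λ / (2 n) = 762 / (2 × 1.55) = 246 nm.

246 nm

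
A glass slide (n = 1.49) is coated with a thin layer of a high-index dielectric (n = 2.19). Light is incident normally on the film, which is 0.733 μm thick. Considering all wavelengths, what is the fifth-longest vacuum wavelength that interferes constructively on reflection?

713 nm

Ray reflecting at the top interface goes from n = 1.0 toward n = 2.19: a half-wave phase shift.
Bottom surface (2.19 → 1.49): reflection off a lower-index medium gives no phase shift.
Exactly one π shift → a net half-wave offset.
So the condition for constructive reflection is 2 n t = (m + ½) λ.
λ = 2 n t / (m + ½). The fifth-longest wavelength is m = 4: λ = 2 × 2.19 × 733 / 4.50 = 713 nm.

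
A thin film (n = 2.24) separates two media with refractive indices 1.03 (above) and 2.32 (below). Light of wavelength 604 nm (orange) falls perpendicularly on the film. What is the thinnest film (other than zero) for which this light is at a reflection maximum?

Top surface (1.03 → 2.24): reflection off a higher-index medium gives a half-wave phase shift.
Bottom surface (2.24 → 2.32): reflection off a higher-index medium gives a half-wave phase shift.
Zero or two π shifts → no net half-wave offset.
With no net inversion, constructive interference in reflection requires 2 n t = m λ.
Minimum nonzero at m = 1: t = λ / (2 n) = 604 / (2 × 2.24) = 135 nm.

135 nm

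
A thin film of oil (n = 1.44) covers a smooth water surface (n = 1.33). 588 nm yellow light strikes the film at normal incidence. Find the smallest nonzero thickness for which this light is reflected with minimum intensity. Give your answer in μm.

Ray reflecting at the top interface goes from n = 1.0 toward n = 1.44: a half-wave phase shift.
At the lower boundary (n = 1.44 to n = 1.33) the reflected ray undergoes no phase shift.
Exactly one π shift → a net half-wave offset.
With one net inversion, destructive interference in reflection requires 2 n t = m λ.
The smallest nonzero thickness corresponds to m = 1: t = m λ / (2 n) = 1.00 × 588 / (2 × 1.44) = 204 nm.

0.204 μm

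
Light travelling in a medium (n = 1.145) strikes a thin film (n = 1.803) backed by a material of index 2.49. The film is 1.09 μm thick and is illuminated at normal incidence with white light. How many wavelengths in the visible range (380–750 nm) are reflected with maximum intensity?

Ray reflecting at the top interface goes from n = 1.145 toward n = 1.803: a half-wave phase shift.
At the lower boundary (n = 1.803 to n = 2.49) the reflected ray undergoes a half-wave phase shift.
Zero or two π shifts → no net half-wave offset.
So the condition for constructive reflection is 2 n t = m λ.
λ = 2 n t / m = 3931 / m nm.
m=5: 786 nm (IR); m=6: 655 nm (visible); m=7: 562 nm (visible); m=8: 491 nm (visible); m=9: 437 nm (visible); m=10: 393 nm (visible); m=11: 357 nm (UV).

5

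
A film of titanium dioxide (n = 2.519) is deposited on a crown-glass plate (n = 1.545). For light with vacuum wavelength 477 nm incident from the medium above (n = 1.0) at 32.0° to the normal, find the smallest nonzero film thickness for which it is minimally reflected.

Top surface (1.0 → 2.519): reflection off a higher-index medium gives a half-wave phase shift.
Ray reflecting at the bottom interface goes from n = 2.519 toward n = 1.545: no phase shift.
The two reflections differ by half a wavelength.
For minimum reflection here: 2 n t cos θ_r = m λ.
Snell's law: 1.0 sin 32.0° = 2.519 sin θ_r → sin θ_r = 0.210, cos θ_r = 0.978.
Minimum nonzero at m = 1: t = λ / (2 n cos θ_r) = 477 / (2 × 2.519 × 0.978) = 96.8 nm.

96.8 nm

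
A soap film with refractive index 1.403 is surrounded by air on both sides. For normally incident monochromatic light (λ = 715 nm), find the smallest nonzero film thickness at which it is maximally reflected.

127 nm

Top surface (1.0 → 1.403): reflection off a higher-index medium gives a half-wave phase shift.
Ray reflecting at the bottom interface goes from n = 1.403 toward n = 1.0: no phase shift.
The two reflections differ by half a wavelength.
For bright reflection here: 2 n t = (m + ½) λ.
Minimum at m = 0: t = λ / (4 n) = 715 / (4 × 1.403) = 127 nm.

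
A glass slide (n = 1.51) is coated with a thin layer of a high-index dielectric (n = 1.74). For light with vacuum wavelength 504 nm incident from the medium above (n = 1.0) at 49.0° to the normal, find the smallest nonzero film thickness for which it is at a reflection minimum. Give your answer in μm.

At the upper boundary (n = 1.0 to n = 1.74) the reflected ray undergoes a half-wave phase shift.
At the lower boundary (n = 1.74 to n = 1.51) the reflected ray undergoes no phase shift.
Net: one phase inversion between the two reflected rays.
For weak reflection here: 2 n t cos θ_r = m λ.
Snell's law: 1.0 sin 49.0° = 1.74 sin θ_r → sin θ_r = 0.434, cos θ_r = 0.901.
Minimum nonzero at m = 1: t = λ / (2 n cos θ_r) = 504 / (2 × 1.74 × 0.901) = 161 nm.

0.161 μm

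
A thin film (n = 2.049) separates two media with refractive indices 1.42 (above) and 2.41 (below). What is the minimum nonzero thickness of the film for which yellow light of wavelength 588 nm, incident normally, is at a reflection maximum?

143 nm

At the upper boundary (n = 1.42 to n = 2.049) the reflected ray undergoes a half-wave phase shift.
Ray reflecting at the bottom interface goes from n = 2.049 toward n = 2.41: a half-wave phase shift.
The two reflections carry the same phase change, so no net offset.
For maximum reflection here: 2 n t = m λ.
Minimum nonzero at m = 1: t = λ / (2 n) = 588 / (2 × 2.049) = 143 nm.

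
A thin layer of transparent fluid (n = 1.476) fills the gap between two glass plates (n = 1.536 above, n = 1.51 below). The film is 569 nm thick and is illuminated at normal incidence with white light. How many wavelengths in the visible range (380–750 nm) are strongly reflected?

2

At the upper boundary (n = 1.536 to n = 1.476) the reflected ray undergoes no phase shift.
At the lower boundary (n = 1.476 to n = 1.51) the reflected ray undergoes a half-wave phase shift.
The two reflections differ by half a wavelength.
For bright reflection here: 2 n t = (m + ½) λ.
λ = 2 n t / (m + ½) = 1680 / (m + ½) nm.
m=1: 1120 nm (IR); m=2: 672 nm (visible); m=3: 480 nm (visible); m=4: 373 nm (UV).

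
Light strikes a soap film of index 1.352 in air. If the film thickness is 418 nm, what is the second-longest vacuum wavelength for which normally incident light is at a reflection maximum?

754 nm

Ray reflecting at the top interface goes from n = 1.0 toward n = 1.352: a half-wave phase shift.
Ray reflecting at the bottom interface goes from n = 1.352 toward n = 1.0: no phase shift.
Net: one phase inversion between the two reflected rays.
So the condition for constructive reflection is 2 n t = (m + ½) λ.
λ = 2 n t / (m + ½). The second-longest wavelength is m = 1: λ = 2 × 1.352 × 418 / 1.50 = 754 nm.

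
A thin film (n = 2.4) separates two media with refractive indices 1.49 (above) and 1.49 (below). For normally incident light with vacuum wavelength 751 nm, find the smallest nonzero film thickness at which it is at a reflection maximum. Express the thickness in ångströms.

782 Å

Ray reflecting at the top interface goes from n = 1.49 toward n = 2.4: a half-wave phase shift.
Bottom surface (2.4 → 1.49): reflection off a lower-index medium gives no phase shift.
Net: one phase inversion between the two reflected rays.
For strong reflection here: 2 n t = (m + ½) λ.
Minimum at m = 0: t = λ / (4 n) = 751 / (4 × 2.4) = 78.2 nm.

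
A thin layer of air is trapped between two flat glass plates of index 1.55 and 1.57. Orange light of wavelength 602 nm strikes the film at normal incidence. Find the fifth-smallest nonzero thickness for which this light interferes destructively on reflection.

Ray reflecting at the top interface goes from n = 1.55 toward n = 1.0: no phase shift.
Bottom surface (1.0 → 1.57): reflection off a higher-index medium gives a half-wave phase shift.
Exactly one π shift → a net half-wave offset.
With one net inversion, destructive interference in reflection requires 2 n t = m λ.
The fifth-smallest nonzero thickness corresponds to m = 5: t = m λ / (2 n) = 5.00 × 602 / (2 × 1.0) = 1505 nm.

1505 nm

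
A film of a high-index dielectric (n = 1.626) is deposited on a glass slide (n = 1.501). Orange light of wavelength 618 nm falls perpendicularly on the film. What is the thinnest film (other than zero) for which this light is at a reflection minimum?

190 nm

Ray reflecting at the top interface goes from n = 1.0 toward n = 1.626: a half-wave phase shift.
Ray reflecting at the bottom interface goes from n = 1.626 toward n = 1.501: no phase shift.
Net: one phase inversion between the two reflected rays.
For minimum reflection here: 2 n t = m λ.
Minimum nonzero at m = 1: t = λ / (2 n) = 618 / (2 × 1.626) = 190 nm.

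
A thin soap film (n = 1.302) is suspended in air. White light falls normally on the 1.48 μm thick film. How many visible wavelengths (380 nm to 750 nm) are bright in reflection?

Top surface (1.0 → 1.302): reflection off a higher-index medium gives a half-wave phase shift.
At the lower boundary (n = 1.302 to n = 1.0) the reflected ray undergoes no phase shift.
The two reflections differ by half a wavelength.
So the condition for constructive reflection is 2 n t = (m + ½) λ.
λ = 2 n t / (m + ½) = 3854 / (m + ½) nm.
m=4: 856 nm (IR); m=5: 701 nm (visible); m=6: 593 nm (visible); m=7: 514 nm (visible); m=8: 453 nm (visible); m=9: 406 nm (visible); m=10: 367 nm (UV).

5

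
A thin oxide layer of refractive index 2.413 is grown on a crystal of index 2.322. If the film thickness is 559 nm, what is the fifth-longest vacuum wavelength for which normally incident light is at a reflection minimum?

540 nm

At the upper boundary (n = 1.0 to n = 2.413) the reflected ray undergoes a half-wave phase shift.
Bottom surface (2.413 → 2.322): reflection off a lower-index medium gives no phase shift.
Net: one phase inversion between the two reflected rays.
So the condition for destructive reflection is 2 n t = m λ.
λ = 2 n t / m. The fifth-longest wavelength is m = 5: λ = 2 × 2.413 × 559 / 5.00 = 540 nm.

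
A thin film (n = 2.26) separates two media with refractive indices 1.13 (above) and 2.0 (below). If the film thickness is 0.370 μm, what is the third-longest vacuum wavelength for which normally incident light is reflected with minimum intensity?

Ray reflecting at the top interface goes from n = 1.13 toward n = 2.26: a half-wave phase shift.
At the lower boundary (n = 2.26 to n = 2.0) the reflected ray undergoes no phase shift.
Exactly one π shift → a net half-wave offset.
With one net inversion, destructive interference in reflection requires 2 n t = m λ.
λ = 2 n t / m. The third-longest wavelength is m = 3: λ = 2 × 2.26 × 370 / 3.00 = 557 nm.

557 nm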